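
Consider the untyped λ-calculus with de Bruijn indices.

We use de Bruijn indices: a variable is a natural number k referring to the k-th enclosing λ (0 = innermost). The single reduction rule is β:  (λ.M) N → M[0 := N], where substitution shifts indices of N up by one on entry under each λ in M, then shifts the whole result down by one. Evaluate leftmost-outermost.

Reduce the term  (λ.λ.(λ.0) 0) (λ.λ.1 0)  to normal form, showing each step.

  start: (λ.λ.(λ.0) 0) (λ.λ.1 0)
  [1] λ.(λ.0) 0
  [2] λ.0

Answer: normal form = λ.0  (in 2 steps)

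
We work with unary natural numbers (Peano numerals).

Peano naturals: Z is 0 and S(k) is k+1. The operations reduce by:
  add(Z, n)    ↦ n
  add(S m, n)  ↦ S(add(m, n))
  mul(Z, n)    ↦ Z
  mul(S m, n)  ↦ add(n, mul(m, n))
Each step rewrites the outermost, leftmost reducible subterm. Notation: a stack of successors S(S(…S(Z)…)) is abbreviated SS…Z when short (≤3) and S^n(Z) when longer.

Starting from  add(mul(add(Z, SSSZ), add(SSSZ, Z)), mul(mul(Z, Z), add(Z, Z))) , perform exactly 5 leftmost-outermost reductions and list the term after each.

  start: add(mul(add(Z, SSSZ), add(SSSZ, Z)), mul(mul(Z, Z), add(Z, Z)))
  step 1: add(mul(SSSZ, add(SSSZ, Z)), mul(mul(Z, Z), add(Z, Z)))
  step 2: add(add(add(SSSZ, Z), mul(SSZ, add(SSSZ, Z))), mul(mul(Z, Z), add(Z, Z)))
  step 3: add(add(S(add(SSZ, Z)), mul(SSZ, add(SSSZ, Z))), mul(mul(Z, Z), add(Z, Z)))
  step 4: add(S(add(add(SSZ, Z), mul(SSZ, add(SSSZ, Z)))), mul(mul(Z, Z), add(Z, Z)))
  step 5: S(add(add(add(SSZ, Z), mul(SSZ, add(SSSZ, Z))), mul(mul(Z, Z), add(Z, Z))))

Answer: after 5 steps: S(add(add(add(SSZ, Z), mul(SSZ, add(SSSZ, Z))), mul(mul(Z, Z), add(Z, Z))))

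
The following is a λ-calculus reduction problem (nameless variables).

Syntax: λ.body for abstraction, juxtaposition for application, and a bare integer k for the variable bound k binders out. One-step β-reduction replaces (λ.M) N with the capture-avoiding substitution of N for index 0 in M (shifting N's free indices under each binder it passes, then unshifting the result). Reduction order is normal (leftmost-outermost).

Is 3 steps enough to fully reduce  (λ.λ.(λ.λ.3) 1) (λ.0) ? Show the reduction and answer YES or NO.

Answer: YES — reaches normal form λ.λ.λ.0 in 2 ≤ 3 steps

Working:
  start: (λ.λ.(λ.λ.3) 1) (λ.0)
  [1] λ.(λ.λ.λ.0) (λ.0)
  [2] λ.λ.λ.0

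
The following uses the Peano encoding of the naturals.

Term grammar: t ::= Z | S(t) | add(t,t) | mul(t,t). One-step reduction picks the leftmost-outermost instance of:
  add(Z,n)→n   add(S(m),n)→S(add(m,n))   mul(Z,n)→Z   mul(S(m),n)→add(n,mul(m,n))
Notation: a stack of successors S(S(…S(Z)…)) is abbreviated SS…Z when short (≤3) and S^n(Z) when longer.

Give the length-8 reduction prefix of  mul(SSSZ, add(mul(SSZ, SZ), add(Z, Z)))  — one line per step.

  start: mul(SSSZ, add(mul(SSZ, SZ), add(Z, Z)))
  step 1: add(add(mul(SSZ, SZ), add(Z, Z)), mul(SSZ, add(mul(SSZ, SZ), add(Z, Z))))
  step 2: add(add(add(SZ, mul(SZ, SZ)), add(Z, Z)), mul(SSZ, add(mul(SSZ, SZ), add(Z, Z))))
  step 3: add(add(S(add(Z, mul(SZ, SZ))), add(Z, Z)), mul(SSZ, add(mul(SSZ, SZ), add(Z, Z))))
  step 4: add(S(add(add(Z, mul(SZ, SZ)), add(Z, Z))), mul(SSZ, add(mul(SSZ, SZ), add(Z, Z))))
  step 5: S(add(add(add(Z, mul(SZ, SZ)), add(Z, Z)), mul(SSZ, add(mul(SSZ, SZ), add(Z, Z)))))
  step 6: S(add(add(mul(SZ, SZ), add(Z, Z)), mul(SSZ, add(mul(SSZ, SZ), add(Z, Z)))))
  step 7: S(add(add(add(SZ, mul(Z, SZ)), add(Z, Z)), mul(SSZ, add(mul(SSZ, SZ), add(Z, Z)))))
  step 8: S(add(add(S(add(Z, mul(Z, SZ))), add(Z, Z)), mul(SSZ, add(mul(SSZ, SZ), add(Z, Z)))))

Answer: after 8 steps: S(add(add(S(add(Z, mul(Z, SZ))), add(Z, Z)), mul(SSZ, add(mul(SSZ, SZ), add(Z, Z)))))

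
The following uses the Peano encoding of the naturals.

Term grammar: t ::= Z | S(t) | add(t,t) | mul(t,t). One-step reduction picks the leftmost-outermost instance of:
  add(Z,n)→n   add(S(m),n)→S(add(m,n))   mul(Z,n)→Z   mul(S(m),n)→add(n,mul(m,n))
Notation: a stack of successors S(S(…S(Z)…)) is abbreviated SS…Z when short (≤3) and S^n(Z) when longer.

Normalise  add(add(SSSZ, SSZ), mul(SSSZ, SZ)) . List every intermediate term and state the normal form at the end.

Answer: normal form = S^8(Z)  (in 20 steps)

Reduction:
  start: add(add(SSSZ, SSZ), mul(SSSZ, SZ))
  [1] add(S(add(SSZ, SSZ)), mul(SSSZ, SZ))
  [2] S(add(add(SSZ, SSZ), mul(SSSZ, SZ)))
  [3] S(add(S(add(SZ, SSZ)), mul(SSSZ, SZ)))
  [4] S(S(add(add(SZ, SSZ), mul(SSSZ, SZ))))
  [5] S(S(add(S(add(Z, SSZ)), mul(SSSZ, SZ))))
  [6] S(S(S(add(add(Z, SSZ), mul(SSSZ, SZ)))))
  [7] S(S(S(add(SSZ, mul(SSSZ, SZ)))))
  [8] S(S(S(S(add(SZ, mul(SSSZ, SZ))))))
  [9] S(S(S(S(S(add(Z, mul(SSSZ, SZ)))))))
  [10] S(S(S(S(S(mul(SSSZ, SZ))))))
  [11] S(S(S(S(S(add(SZ, mul(SSZ, SZ)))))))
  [12] S(S(S(S(S(S(add(Z, mul(SSZ, SZ))))))))
  [13] S(S(S(S(S(S(mul(SSZ, SZ)))))))
  [14] S(S(S(S(S(S(add(SZ, mul(SZ, SZ))))))))
  [15] S(S(S(S(S(S(S(add(Z, mul(SZ, SZ)))))))))
  [16] S(S(S(S(S(S(S(mul(SZ, SZ))))))))
  [17] S(S(S(S(S(S(S(add(SZ, mul(Z, SZ)))))))))
  [18] S(S(S(S(S(S(S(S(add(Z, mul(Z, SZ))))))))))
  [19] S(S(S(S(S(S(S(S(mul(Z, SZ)))))))))
  [20] S^8(Z)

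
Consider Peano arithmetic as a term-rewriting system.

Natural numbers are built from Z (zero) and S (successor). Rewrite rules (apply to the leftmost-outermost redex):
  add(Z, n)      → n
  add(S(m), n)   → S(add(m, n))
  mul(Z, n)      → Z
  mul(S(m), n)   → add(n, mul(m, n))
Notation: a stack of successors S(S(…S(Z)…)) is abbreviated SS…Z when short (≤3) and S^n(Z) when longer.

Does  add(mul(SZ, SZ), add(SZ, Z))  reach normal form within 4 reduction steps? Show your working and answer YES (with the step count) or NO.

  start: add(mul(SZ, SZ), add(SZ, Z))
  [1] add(add(SZ, mul(Z, SZ)), add(SZ, Z))
  [2] add(S(add(Z, mul(Z, SZ))), add(SZ, Z))
  [3] S(add(add(Z, mul(Z, SZ)), add(SZ, Z)))
  [4] S(add(mul(Z, SZ), add(SZ, Z)))

Answer: NO — after 4 steps the term is S(add(mul(Z, SZ), add(SZ, Z))), not yet normal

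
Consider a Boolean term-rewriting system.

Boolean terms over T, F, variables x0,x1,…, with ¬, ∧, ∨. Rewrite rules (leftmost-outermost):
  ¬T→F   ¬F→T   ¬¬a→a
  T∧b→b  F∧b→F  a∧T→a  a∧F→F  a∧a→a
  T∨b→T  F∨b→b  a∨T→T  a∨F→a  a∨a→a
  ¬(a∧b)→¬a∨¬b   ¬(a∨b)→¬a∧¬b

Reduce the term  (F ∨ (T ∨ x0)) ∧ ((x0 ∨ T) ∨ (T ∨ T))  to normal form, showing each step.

Answer: normal form = T  (in 5 steps)

Working:
  start: (F ∨ (T ∨ x0)) ∧ ((x0 ∨ T) ∨ (T ∨ T))
  step 1: (T ∨ x0) ∧ ((x0 ∨ T) ∨ (T ∨ T))
  step 2: T ∧ ((x0 ∨ T) ∨ (T ∨ T))
  step 3: (x0 ∨ T) ∨ (T ∨ T)
  step 4: T ∨ (T ∨ T)
  step 5: T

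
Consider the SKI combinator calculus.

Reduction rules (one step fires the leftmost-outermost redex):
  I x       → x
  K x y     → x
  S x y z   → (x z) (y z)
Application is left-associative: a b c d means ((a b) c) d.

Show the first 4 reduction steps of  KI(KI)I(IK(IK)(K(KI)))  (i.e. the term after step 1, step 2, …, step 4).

Answer: after 4 steps: K(IK)(K(KI))

Derivation:
  start: KI(KI)I(IK(IK)(K(KI)))
  [1] II(IK(IK)(K(KI)))
  [2] I(IK(IK)(K(KI)))
  [3] IK(IK)(K(KI))
  [4] K(IK)(K(KI))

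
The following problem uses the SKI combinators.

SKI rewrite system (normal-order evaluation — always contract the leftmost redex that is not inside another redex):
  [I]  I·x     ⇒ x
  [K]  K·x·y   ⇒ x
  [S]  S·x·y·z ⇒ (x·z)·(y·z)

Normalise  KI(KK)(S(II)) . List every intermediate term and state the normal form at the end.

  start: KI(KK)(S(II))
  step 1: I(S(II))
  step 2: S(II)
  step 3: SI

Answer: normal form = SI  (in 3 steps)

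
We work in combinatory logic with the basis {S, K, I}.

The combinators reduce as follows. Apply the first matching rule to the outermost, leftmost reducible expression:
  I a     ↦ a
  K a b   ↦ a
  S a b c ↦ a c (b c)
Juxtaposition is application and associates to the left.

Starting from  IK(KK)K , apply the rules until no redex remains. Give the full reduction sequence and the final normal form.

Answer: normal form = KK  (in 2 steps)

Derivation:
  start: IK(KK)K
  →1  K(KK)K
  →2  KK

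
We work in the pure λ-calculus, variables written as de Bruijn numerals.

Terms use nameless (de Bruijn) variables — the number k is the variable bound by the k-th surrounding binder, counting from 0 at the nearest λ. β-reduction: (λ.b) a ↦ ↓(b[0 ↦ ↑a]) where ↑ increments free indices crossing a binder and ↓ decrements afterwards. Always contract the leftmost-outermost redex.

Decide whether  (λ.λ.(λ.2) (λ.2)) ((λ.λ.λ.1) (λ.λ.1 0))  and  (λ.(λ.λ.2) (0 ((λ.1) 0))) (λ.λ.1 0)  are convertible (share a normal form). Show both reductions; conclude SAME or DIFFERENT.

Term A:
  start: (λ.λ.(λ.2) (λ.2)) ((λ.λ.λ.1) (λ.λ.1 0))
  [1] λ.(λ.(λ.λ.λ.1) (λ.λ.1 0)) (λ.(λ.λ.λ.1) (λ.λ.1 0))
  [2] λ.(λ.λ.λ.1) (λ.λ.1 0)
  [3] λ.λ.λ.1

Term B:
  start: (λ.(λ.λ.2) (0 ((λ.1) 0))) (λ.λ.1 0)
  [1] (λ.λ.λ.λ.1 0) ((λ.λ.1 0) ((λ.λ.λ.1 0) (λ.λ.1 0)))
  [2] λ.λ.λ.1 0

Answer: DIFFERENT — A ⇓ λ.λ.λ.1, B ⇓ λ.λ.λ.1 0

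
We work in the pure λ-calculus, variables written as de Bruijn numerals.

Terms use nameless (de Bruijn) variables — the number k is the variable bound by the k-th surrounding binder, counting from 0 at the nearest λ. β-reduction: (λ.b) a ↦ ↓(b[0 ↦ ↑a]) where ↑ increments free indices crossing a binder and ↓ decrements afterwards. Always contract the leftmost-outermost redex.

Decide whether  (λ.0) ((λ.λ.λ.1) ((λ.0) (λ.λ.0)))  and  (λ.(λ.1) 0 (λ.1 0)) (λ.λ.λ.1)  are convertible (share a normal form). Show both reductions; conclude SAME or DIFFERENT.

Answer: SAME — A ⇓ λ.λ.1, B ⇓ λ.λ.1

Working:
Term A:
  start: (λ.0) ((λ.λ.λ.1) ((λ.0) (λ.λ.0)))
  →1  (λ.λ.λ.1) ((λ.0) (λ.λ.0))
  →2  λ.λ.1

Term B:
  start: (λ.(λ.1) 0 (λ.1 0)) (λ.λ.λ.1)
  →1  (λ.λ.λ.λ.1) (λ.λ.λ.1) (λ.(λ.λ.λ.1) 0)
  →2  (λ.λ.λ.1) (λ.(λ.λ.λ.1) 0)
  →3  λ.λ.1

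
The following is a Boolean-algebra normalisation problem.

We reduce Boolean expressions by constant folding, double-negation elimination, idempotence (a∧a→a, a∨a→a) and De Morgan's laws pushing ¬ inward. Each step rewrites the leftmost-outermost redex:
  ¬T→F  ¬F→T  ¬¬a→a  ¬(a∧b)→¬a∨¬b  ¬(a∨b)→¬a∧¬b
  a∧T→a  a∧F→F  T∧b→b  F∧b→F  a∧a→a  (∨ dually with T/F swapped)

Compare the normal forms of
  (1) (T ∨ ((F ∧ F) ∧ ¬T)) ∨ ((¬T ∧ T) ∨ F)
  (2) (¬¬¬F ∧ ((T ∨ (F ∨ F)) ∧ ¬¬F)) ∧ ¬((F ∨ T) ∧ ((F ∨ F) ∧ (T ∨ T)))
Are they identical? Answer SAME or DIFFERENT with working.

Answer: DIFFERENT — A ⇓ T, B ⇓ F

Reduction:
Term A:
  start: (T ∨ ((F ∧ F) ∧ ¬T)) ∨ ((¬T ∧ T) ∨ F)
  [1] T ∨ ((¬T ∧ T) ∨ F)
  [2] T

Term B:
  start: (¬¬¬F ∧ ((T ∨ (F ∨ F)) ∧ ¬¬F)) ∧ ¬((F ∨ T) ∧ ((F ∨ F) ∧ (T ∨ T)))
  [1] (¬F ∧ ((T ∨ (F ∨ F)) ∧ ¬¬F)) ∧ ¬((F ∨ T) ∧ ((F ∨ F) ∧ (T ∨ T)))
  [2] (T ∧ ((T ∨ (F ∨ F)) ∧ ¬¬F)) ∧ ¬((F ∨ T) ∧ ((F ∨ F) ∧ (T ∨ T)))
  [3] ((T ∨ (F ∨ F)) ∧ ¬¬F) ∧ ¬((F ∨ T) ∧ ((F ∨ F) ∧ (T ∨ T)))
  [4] (T ∧ ¬¬F) ∧ ¬((F ∨ T) ∧ ((F ∨ F) ∧ (T ∨ T)))
  [5] ¬¬F ∧ ¬((F ∨ T) ∧ ((F ∨ F) ∧ (T ∨ T)))
  [6] F ∧ ¬((F ∨ T) ∧ ((F ∨ F) ∧ (T ∨ T)))
  [7] F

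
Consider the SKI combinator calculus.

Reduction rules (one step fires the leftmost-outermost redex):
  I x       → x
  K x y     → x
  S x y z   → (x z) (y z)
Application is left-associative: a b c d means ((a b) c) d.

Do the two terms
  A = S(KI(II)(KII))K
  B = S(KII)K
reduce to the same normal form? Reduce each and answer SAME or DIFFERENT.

Answer: SAME — A ⇓ SIK, B ⇓ SIK

Derivation:
Term A:
  start: S(KI(II)(KII))K
  →1  S(I(KII))K
  →2  S(KII)K
  →3  SIK

Term B:
  start: S(KII)K
  →1  SIK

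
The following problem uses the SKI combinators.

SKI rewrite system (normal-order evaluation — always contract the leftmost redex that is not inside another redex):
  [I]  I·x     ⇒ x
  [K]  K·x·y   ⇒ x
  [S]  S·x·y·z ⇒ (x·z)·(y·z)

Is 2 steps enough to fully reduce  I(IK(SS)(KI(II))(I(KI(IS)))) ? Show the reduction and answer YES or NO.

Answer: NO — after 2 steps the term is K(SS)(KI(II))(I(KI(IS))), not yet normal

Reduction:
  start: I(IK(SS)(KI(II))(I(KI(IS))))
  →1  IK(SS)(KI(II))(I(KI(IS)))
  →2  K(SS)(KI(II))(I(KI(IS)))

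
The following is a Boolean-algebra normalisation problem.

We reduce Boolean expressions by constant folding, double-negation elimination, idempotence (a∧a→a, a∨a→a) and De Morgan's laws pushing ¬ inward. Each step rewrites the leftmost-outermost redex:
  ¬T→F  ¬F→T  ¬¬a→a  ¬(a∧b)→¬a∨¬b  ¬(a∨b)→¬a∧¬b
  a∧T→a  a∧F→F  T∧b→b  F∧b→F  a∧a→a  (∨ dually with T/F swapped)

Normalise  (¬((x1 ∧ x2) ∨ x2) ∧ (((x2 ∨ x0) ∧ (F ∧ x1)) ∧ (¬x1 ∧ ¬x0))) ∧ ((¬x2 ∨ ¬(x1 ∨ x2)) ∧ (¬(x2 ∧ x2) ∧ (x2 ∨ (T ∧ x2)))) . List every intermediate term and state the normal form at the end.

Answer: normal form = F  (in 7 steps)

Reduction:
  start: (¬((x1 ∧ x2) ∨ x2) ∧ (((x2 ∨ x0) ∧ (F ∧ x1)) ∧ (¬x1 ∧ ¬x0))) ∧ ((¬x2 ∨ ¬(x1 ∨ x2)) ∧ (¬(x2 ∧ x2) ∧ (x2 ∨ (T ∧ x2))))
  →1  ((¬(x1 ∧ x2) ∧ ¬x2) ∧ (((x2 ∨ x0) ∧ (F ∧ x1)) ∧ (¬x1 ∧ ¬x0))) ∧ ((¬x2 ∨ ¬(x1 ∨ x2)) ∧ (¬(x2 ∧ x2) ∧ (x2 ∨ (T ∧ x2))))
  →2  (((¬x1 ∨ ¬x2) ∧ ¬x2) ∧ (((x2 ∨ x0) ∧ (F ∧ x1)) ∧ (¬x1 ∧ ¬x0))) ∧ ((¬x2 ∨ ¬(x1 ∨ x2)) ∧ (¬(x2 ∧ x2) ∧ (x2 ∨ (T ∧ x2))))
  →3  (((¬x1 ∨ ¬x2) ∧ ¬x2) ∧ (((x2 ∨ x0) ∧ F) ∧ (¬x1 ∧ ¬x0))) ∧ ((¬x2 ∨ ¬(x1 ∨ x2)) ∧ (¬(x2 ∧ x2) ∧ (x2 ∨ (T ∧ x2))))
  →4  (((¬x1 ∨ ¬x2) ∧ ¬x2) ∧ (F ∧ (¬x1 ∧ ¬x0))) ∧ ((¬x2 ∨ ¬(x1 ∨ x2)) ∧ (¬(x2 ∧ x2) ∧ (x2 ∨ (T ∧ x2))))
  →5  (((¬x1 ∨ ¬x2) ∧ ¬x2) ∧ F) ∧ ((¬x2 ∨ ¬(x1 ∨ x2)) ∧ (¬(x2 ∧ x2) ∧ (x2 ∨ (T ∧ x2))))
  →6  F ∧ ((¬x2 ∨ ¬(x1 ∨ x2)) ∧ (¬(x2 ∧ x2) ∧ (x2 ∨ (T ∧ x2))))
  →7  F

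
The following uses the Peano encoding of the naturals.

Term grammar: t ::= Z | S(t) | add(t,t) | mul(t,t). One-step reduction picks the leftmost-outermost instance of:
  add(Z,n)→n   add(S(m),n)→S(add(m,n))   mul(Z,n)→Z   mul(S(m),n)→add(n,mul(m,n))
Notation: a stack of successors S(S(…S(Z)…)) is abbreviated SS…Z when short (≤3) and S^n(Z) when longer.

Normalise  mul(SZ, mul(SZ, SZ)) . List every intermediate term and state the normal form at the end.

Answer: normal form = SZ  (in 8 steps)

Working:
  start: mul(SZ, mul(SZ, SZ))
  →1  add(mul(SZ, SZ), mul(Z, mul(SZ, SZ)))
  →2  add(add(SZ, mul(Z, SZ)), mul(Z, mul(SZ, SZ)))
  →3  add(S(add(Z, mul(Z, SZ))), mul(Z, mul(SZ, SZ)))
  →4  S(add(add(Z, mul(Z, SZ)), mul(Z, mul(SZ, SZ))))
  →5  S(add(mul(Z, SZ), mul(Z, mul(SZ, SZ))))
  →6  S(add(Z, mul(Z, mul(SZ, SZ))))
  →7  S(mul(Z, mul(SZ, SZ)))
  →8  SZ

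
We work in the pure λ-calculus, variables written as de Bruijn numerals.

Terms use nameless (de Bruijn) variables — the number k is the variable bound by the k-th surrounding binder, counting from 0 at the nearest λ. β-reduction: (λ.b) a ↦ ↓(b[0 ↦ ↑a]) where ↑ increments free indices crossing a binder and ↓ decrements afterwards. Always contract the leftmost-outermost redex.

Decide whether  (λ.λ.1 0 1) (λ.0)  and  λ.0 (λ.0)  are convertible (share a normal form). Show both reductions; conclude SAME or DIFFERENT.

Term A:
  start: (λ.λ.1 0 1) (λ.0)
  step 1: λ.(λ.0) 0 (λ.0)
  step 2: λ.0 (λ.0)

Term B:
  start: λ.0 (λ.0)

Answer: SAME — A ⇓ λ.0 (λ.0), B ⇓ λ.0 (λ.0)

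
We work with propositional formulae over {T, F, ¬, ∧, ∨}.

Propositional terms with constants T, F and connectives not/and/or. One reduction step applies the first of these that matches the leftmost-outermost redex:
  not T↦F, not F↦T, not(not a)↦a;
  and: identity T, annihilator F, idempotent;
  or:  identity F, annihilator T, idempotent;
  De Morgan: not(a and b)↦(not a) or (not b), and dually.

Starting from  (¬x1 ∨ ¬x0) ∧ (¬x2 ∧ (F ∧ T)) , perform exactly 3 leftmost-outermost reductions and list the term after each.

Answer: after 3 steps: F

Derivation:
  start: (¬x1 ∨ ¬x0) ∧ (¬x2 ∧ (F ∧ T))
  step 1: (¬x1 ∨ ¬x0) ∧ (¬x2 ∧ F)
  step 2: (¬x1 ∨ ¬x0) ∧ F
  step 3: F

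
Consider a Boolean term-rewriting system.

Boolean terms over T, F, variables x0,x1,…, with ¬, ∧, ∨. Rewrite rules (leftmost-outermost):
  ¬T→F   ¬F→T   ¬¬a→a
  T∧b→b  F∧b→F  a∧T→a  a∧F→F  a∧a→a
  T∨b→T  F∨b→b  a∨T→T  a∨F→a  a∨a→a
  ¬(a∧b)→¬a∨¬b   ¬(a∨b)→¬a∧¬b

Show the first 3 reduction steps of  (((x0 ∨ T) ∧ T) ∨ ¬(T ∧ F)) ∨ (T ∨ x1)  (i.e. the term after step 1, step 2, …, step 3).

Answer: after 3 steps: T ∨ (T ∨ x1)

Derivation:
  start: (((x0 ∨ T) ∧ T) ∨ ¬(T ∧ F)) ∨ (T ∨ x1)
  step 1: ((x0 ∨ T) ∨ ¬(T ∧ F)) ∨ (T ∨ x1)
  step 2: (T ∨ ¬(T ∧ F)) ∨ (T ∨ x1)
  step 3: T ∨ (T ∨ x1)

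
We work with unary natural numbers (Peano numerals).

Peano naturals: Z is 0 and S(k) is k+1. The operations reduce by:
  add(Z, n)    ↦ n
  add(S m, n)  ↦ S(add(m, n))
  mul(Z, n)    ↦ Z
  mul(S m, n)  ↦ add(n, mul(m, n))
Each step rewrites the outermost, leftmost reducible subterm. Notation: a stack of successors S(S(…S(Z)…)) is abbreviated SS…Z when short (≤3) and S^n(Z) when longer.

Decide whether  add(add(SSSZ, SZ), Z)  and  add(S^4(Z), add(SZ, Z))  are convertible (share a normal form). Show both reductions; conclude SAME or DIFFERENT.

Answer: DIFFERENT — A ⇓ S^4(Z), B ⇓ S^5(Z)

Derivation:
Term A:
  start: add(add(SSSZ, SZ), Z)
  →1  add(S(add(SSZ, SZ)), Z)
  →2  S(add(add(SSZ, SZ), Z))
  →3  S(add(S(add(SZ, SZ)), Z))
  →4  S(S(add(add(SZ, SZ), Z)))
  →5  S(S(add(S(add(Z, SZ)), Z)))
  →6  S(S(S(add(add(Z, SZ), Z))))
  →7  S(S(S(add(SZ, Z))))
  →8  S(S(S(S(add(Z, Z)))))
  →9  S^4(Z)

Term B:
  start: add(S^4(Z), add(SZ, Z))
  →1  S(add(SSSZ, add(SZ, Z)))
  →2  S(S(add(SSZ, add(SZ, Z))))
  →3  S(S(S(add(SZ, add(SZ, Z)))))
  →4  S(S(S(S(add(Z, add(SZ, Z))))))
  →5  S(S(S(S(add(SZ, Z)))))
  →6  S(S(S(S(S(add(Z, Z))))))
  →7  S^5(Z)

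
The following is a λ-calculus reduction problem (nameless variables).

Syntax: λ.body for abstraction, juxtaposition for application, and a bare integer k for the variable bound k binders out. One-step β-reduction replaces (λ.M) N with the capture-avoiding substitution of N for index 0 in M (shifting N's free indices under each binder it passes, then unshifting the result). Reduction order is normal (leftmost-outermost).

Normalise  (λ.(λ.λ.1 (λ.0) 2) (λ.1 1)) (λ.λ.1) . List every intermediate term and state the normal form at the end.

Answer: normal form = λ.λ.λ.1  (in 5 steps)

Reduction:
  start: (λ.(λ.λ.1 (λ.0) 2) (λ.1 1)) (λ.λ.1)
  →1  (λ.λ.1 (λ.0) (λ.λ.1)) (λ.(λ.λ.1) (λ.λ.1))
  →2  λ.(λ.(λ.λ.1) (λ.λ.1)) (λ.0) (λ.λ.1)
  →3  λ.(λ.λ.1) (λ.λ.1) (λ.λ.1)
  →4  λ.(λ.λ.λ.1) (λ.λ.1)
  →5  λ.λ.λ.1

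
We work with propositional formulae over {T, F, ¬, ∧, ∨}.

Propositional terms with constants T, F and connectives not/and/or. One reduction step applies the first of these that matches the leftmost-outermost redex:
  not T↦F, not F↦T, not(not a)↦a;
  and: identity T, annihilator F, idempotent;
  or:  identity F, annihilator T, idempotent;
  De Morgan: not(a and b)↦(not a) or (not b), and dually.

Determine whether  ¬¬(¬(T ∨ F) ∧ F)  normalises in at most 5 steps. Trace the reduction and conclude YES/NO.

Answer: YES — reaches normal form F in 2 ≤ 5 steps

Reduction:
  start: ¬¬(¬(T ∨ F) ∧ F)
  →1  ¬(T ∨ F) ∧ F
  →2  F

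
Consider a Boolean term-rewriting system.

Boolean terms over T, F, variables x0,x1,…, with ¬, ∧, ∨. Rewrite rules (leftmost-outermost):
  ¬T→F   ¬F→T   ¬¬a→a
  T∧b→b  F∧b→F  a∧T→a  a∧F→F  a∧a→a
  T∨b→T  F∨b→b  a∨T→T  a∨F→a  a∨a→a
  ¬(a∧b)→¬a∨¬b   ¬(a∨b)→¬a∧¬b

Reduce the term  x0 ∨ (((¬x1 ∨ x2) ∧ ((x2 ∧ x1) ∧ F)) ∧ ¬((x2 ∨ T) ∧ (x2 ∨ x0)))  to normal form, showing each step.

  start: x0 ∨ (((¬x1 ∨ x2) ∧ ((x2 ∧ x1) ∧ F)) ∧ ¬((x2 ∨ T) ∧ (x2 ∨ x0)))
  step 1: x0 ∨ (((¬x1 ∨ x2) ∧ F) ∧ ¬((x2 ∨ T) ∧ (x2 ∨ x0)))
  step 2: x0 ∨ (F ∧ ¬((x2 ∨ T) ∧ (x2 ∨ x0)))
  step 3: x0 ∨ F
  step 4: x0

Answer: normal form = x0  (in 4 steps)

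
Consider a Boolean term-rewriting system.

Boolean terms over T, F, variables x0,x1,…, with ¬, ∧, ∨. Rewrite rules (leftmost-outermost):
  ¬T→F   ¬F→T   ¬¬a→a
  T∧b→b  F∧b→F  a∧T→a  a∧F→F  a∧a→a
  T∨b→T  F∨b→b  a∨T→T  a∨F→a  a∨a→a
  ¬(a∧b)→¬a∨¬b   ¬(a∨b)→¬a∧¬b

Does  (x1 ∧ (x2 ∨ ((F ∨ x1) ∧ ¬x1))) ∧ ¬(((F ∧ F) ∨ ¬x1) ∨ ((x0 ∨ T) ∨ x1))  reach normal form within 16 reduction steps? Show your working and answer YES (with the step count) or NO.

Answer: YES — reaches normal form F in 15 ≤ 16 steps

Reduction:
  start: (x1 ∧ (x2 ∨ ((F ∨ x1) ∧ ¬x1))) ∧ ¬(((F ∧ F) ∨ ¬x1) ∨ ((x0 ∨ T) ∨ x1))
  step 1: (x1 ∧ (x2 ∨ (x1 ∧ ¬x1))) ∧ ¬(((F ∧ F) ∨ ¬x1) ∨ ((x0 ∨ T) ∨ x1))
  step 2: (x1 ∧ (x2 ∨ (x1 ∧ ¬x1))) ∧ (¬((F ∧ F) ∨ ¬x1) ∧ ¬((x0 ∨ T) ∨ x1))
  step 3: (x1 ∧ (x2 ∨ (x1 ∧ ¬x1))) ∧ ((¬(F ∧ F) ∧ ¬¬x1) ∧ ¬((x0 ∨ T) ∨ x1))
  step 4: (x1 ∧ (x2 ∨ (x1 ∧ ¬x1))) ∧ (((¬F ∨ ¬F) ∧ ¬¬x1) ∧ ¬((x0 ∨ T) ∨ x1))
  step 5: (x1 ∧ (x2 ∨ (x1 ∧ ¬x1))) ∧ ((¬F ∧ ¬¬x1) ∧ ¬((x0 ∨ T) ∨ x1))
  step 6: (x1 ∧ (x2 ∨ (x1 ∧ ¬x1))) ∧ ((T ∧ ¬¬x1) ∧ ¬((x0 ∨ T) ∨ x1))
  step 7: (x1 ∧ (x2 ∨ (x1 ∧ ¬x1))) ∧ (¬¬x1 ∧ ¬((x0 ∨ T) ∨ x1))
  step 8: (x1 ∧ (x2 ∨ (x1 ∧ ¬x1))) ∧ (x1 ∧ ¬((x0 ∨ T) ∨ x1))
  step 9: (x1 ∧ (x2 ∨ (x1 ∧ ¬x1))) ∧ (x1 ∧ (¬(x0 ∨ T) ∧ ¬x1))
  step 10: (x1 ∧ (x2 ∨ (x1 ∧ ¬x1))) ∧ (x1 ∧ ((¬x0 ∧ ¬T) ∧ ¬x1))
  step 11: (x1 ∧ (x2 ∨ (x1 ∧ ¬x1))) ∧ (x1 ∧ ((¬x0 ∧ F) ∧ ¬x1))
  step 12: (x1 ∧ (x2 ∨ (x1 ∧ ¬x1))) ∧ (x1 ∧ (F ∧ ¬x1))
  step 13: (x1 ∧ (x2 ∨ (x1 ∧ ¬x1))) ∧ (x1 ∧ F)
  step 14: (x1 ∧ (x2 ∨ (x1 ∧ ¬x1))) ∧ F
  step 15: F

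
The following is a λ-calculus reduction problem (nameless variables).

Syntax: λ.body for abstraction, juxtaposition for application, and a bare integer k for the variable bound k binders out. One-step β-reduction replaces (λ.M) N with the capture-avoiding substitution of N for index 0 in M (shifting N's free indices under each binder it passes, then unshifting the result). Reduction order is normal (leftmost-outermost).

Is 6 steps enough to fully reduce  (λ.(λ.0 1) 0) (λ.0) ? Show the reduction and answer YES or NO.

Answer: YES — reaches normal form λ.0 in 3 ≤ 6 steps

Working:
  start: (λ.(λ.0 1) 0) (λ.0)
  step 1: (λ.0 (λ.0)) (λ.0)
  step 2: (λ.0) (λ.0)
  step 3: λ.0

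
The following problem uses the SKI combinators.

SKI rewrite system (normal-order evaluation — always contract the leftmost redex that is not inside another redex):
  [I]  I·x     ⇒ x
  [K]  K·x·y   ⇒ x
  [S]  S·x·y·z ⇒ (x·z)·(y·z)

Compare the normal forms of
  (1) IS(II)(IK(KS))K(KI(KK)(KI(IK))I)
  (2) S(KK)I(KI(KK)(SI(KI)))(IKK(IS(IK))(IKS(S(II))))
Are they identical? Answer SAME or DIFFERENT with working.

Term A:
  start: IS(II)(IK(KS))K(KI(KK)(KI(IK))I)
  [1] S(II)(IK(KS))K(KI(KK)(KI(IK))I)
  [2] IIK(IK(KS)K)(KI(KK)(KI(IK))I)
  [3] IK(IK(KS)K)(KI(KK)(KI(IK))I)
  [4] K(IK(KS)K)(KI(KK)(KI(IK))I)
  [5] IK(KS)K
  [6] K(KS)K
  [7] KS

Term B:
  start: S(KK)I(KI(KK)(SI(KI)))(IKK(IS(IK))(IKS(S(II))))
  [1] KK(KI(KK)(SI(KI)))(I(KI(KK)(SI(KI))))(IKK(IS(IK))(IKS(S(II))))
  [2] K(I(KI(KK)(SI(KI))))(IKK(IS(IK))(IKS(S(II))))
  [3] I(KI(KK)(SI(KI)))
  [4] KI(KK)(SI(KI))
  [5] I(SI(KI))
  [6] SI(KI)

Answer: DIFFERENT — A ⇓ KS, B ⇓ SI(KI)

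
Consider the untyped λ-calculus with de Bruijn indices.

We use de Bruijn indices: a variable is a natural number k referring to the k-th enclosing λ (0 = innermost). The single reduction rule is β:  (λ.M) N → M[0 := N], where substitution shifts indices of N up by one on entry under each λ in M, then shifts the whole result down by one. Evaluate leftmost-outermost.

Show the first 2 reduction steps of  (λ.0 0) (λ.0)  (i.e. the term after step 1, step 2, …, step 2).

  start: (λ.0 0) (λ.0)
  →1  (λ.0) (λ.0)
  →2  λ.0

Answer: after 2 steps: λ.0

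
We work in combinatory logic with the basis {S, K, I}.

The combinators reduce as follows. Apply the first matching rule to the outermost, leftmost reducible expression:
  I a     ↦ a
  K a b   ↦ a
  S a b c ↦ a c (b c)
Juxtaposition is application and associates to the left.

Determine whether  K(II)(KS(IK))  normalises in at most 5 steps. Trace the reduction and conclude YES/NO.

  start: K(II)(KS(IK))
  →1  II
  →2  I

Answer: YES — reaches normal form I in 2 ≤ 5 steps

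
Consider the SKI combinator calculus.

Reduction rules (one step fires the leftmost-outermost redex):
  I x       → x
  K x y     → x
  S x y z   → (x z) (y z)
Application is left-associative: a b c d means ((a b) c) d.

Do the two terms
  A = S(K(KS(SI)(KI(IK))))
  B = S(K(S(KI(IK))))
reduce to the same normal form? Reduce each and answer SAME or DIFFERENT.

Term A:
  start: S(K(KS(SI)(KI(IK))))
  [1] S(K(S(KI(IK))))
  [2] S(K(SI))

Term B:
  start: S(K(S(KI(IK))))
  [1] S(K(SI))

Answer: SAME — A ⇓ S(K(SI)), B ⇓ S(K(SI))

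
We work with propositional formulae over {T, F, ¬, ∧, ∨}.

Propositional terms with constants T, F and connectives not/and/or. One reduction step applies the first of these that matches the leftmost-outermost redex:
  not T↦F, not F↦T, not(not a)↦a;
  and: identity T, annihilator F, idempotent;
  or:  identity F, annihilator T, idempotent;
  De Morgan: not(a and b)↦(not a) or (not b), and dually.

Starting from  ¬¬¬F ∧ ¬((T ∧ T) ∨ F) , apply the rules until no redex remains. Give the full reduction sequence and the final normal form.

Answer: normal form = F  (in 8 steps)

Reduction:
  start: ¬¬¬F ∧ ¬((T ∧ T) ∨ F)
  →1  ¬F ∧ ¬((T ∧ T) ∨ F)
  →2  T ∧ ¬((T ∧ T) ∨ F)
  →3  ¬((T ∧ T) ∨ F)
  →4  ¬(T ∧ T) ∧ ¬F
  →5  (¬T ∨ ¬T) ∧ ¬F
  →6  ¬T ∧ ¬F
  →7  F ∧ ¬F
  →8  F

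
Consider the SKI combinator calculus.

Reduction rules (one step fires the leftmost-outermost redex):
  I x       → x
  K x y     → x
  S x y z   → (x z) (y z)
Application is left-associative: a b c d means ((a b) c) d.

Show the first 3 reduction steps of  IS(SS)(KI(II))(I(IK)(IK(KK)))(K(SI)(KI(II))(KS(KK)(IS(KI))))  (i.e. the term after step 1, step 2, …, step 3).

Answer: after 3 steps: S(KI(II)(I(IK)(IK(KK))))(I(IK)(IK(KK))(KI(II)(I(IK)(IK(KK)))))(K(SI)(KI(II))(KS(KK)(IS(KI))))

Derivation:
  start: IS(SS)(KI(II))(I(IK)(IK(KK)))(K(SI)(KI(II))(KS(KK)(IS(KI))))
  →1  S(SS)(KI(II))(I(IK)(IK(KK)))(K(SI)(KI(II))(KS(KK)(IS(KI))))
  →2  SS(I(IK)(IK(KK)))(KI(II)(I(IK)(IK(KK))))(K(SI)(KI(II))(KS(KK)(IS(KI))))
  →3  S(KI(II)(I(IK)(IK(KK))))(I(IK)(IK(KK))(KI(II)(I(IK)(IK(KK)))))(K(SI)(KI(II))(KS(KK)(IS(KI))))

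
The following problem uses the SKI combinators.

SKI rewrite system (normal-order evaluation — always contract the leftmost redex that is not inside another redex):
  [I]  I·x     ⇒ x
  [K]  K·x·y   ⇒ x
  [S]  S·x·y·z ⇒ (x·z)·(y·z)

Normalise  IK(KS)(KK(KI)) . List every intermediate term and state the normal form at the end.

Answer: normal form = KS  (in 2 steps)

Working:
  start: IK(KS)(KK(KI))
  [1] K(KS)(KK(KI))
  [2] KS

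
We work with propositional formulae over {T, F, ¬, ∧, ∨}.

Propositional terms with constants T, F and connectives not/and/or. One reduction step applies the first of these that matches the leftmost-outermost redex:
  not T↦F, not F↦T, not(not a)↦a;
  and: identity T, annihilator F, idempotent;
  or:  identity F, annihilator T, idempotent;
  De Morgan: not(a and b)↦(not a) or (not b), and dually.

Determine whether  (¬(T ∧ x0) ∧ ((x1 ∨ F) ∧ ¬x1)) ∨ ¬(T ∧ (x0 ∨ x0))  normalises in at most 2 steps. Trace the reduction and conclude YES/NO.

  start: (¬(T ∧ x0) ∧ ((x1 ∨ F) ∧ ¬x1)) ∨ ¬(T ∧ (x0 ∨ x0))
  step 1: ((¬T ∨ ¬x0) ∧ ((x1 ∨ F) ∧ ¬x1)) ∨ ¬(T ∧ (x0 ∨ x0))
  step 2: ((F ∨ ¬x0) ∧ ((x1 ∨ F) ∧ ¬x1)) ∨ ¬(T ∧ (x0 ∨ x0))

Answer: NO — after 2 steps the term is ((F ∨ ¬x0) ∧ ((x1 ∨ F) ∧ ¬x1)) ∨ ¬(T ∧ (x0 ∨ x0)), not yet normal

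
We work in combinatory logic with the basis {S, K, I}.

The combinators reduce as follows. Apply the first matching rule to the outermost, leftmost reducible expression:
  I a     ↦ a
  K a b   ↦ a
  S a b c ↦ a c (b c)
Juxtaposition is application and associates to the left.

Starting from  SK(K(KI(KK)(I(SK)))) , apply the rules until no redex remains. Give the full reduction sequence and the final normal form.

Answer: normal form = SK(K(SK))  (in 3 steps)

Derivation:
  start: SK(K(KI(KK)(I(SK))))
  →1  SK(K(I(I(SK))))
  →2  SK(K(I(SK)))
  →3  SK(K(SK))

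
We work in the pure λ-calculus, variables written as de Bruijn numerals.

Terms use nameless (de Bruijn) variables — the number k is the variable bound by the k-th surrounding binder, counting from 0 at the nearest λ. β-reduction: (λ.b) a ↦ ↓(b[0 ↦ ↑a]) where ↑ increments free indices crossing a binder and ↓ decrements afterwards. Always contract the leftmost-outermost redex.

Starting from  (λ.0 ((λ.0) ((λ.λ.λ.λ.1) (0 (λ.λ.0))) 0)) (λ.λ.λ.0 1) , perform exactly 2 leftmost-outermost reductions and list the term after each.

Answer: after 2 steps: λ.λ.0 1

Working:
  start: (λ.0 ((λ.0) ((λ.λ.λ.λ.1) (0 (λ.λ.0))) 0)) (λ.λ.λ.0 1)
  →1  (λ.λ.λ.0 1) ((λ.0) ((λ.λ.λ.λ.1) ((λ.λ.λ.0 1) (λ.λ.0))) (λ.λ.λ.0 1))
  →2  λ.λ.0 1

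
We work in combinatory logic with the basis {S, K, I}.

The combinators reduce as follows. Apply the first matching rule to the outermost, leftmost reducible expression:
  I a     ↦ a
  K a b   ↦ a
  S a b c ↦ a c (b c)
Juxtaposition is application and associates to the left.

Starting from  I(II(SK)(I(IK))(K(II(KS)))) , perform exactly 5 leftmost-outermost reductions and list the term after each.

  start: I(II(SK)(I(IK))(K(II(KS))))
  →1  II(SK)(I(IK))(K(II(KS)))
  →2  I(SK)(I(IK))(K(II(KS)))
  →3  SK(I(IK))(K(II(KS)))
  →4  K(K(II(KS)))(I(IK)(K(II(KS))))
  →5  K(II(KS))

Answer: after 5 steps: K(II(KS))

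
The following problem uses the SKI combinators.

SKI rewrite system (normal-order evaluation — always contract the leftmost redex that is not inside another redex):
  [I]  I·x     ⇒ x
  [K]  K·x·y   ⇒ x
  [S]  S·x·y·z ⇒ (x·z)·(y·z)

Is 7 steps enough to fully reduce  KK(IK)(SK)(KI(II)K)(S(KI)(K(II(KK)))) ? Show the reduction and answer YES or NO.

Answer: YES — reaches normal form SK(S(KI)(K(KK))) in 4 ≤ 7 steps

Derivation:
  start: KK(IK)(SK)(KI(II)K)(S(KI)(K(II(KK))))
  →1  K(SK)(KI(II)K)(S(KI)(K(II(KK))))
  →2  SK(S(KI)(K(II(KK))))
  →3  SK(S(KI)(K(I(KK))))
  →4  SK(S(KI)(K(KK)))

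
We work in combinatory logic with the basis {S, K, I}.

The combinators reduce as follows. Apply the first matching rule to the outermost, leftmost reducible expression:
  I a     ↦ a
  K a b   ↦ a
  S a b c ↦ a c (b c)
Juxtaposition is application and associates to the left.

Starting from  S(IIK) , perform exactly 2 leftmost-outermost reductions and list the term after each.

  start: S(IIK)
  →1  S(IK)
  →2  SK

Answer: after 2 steps: SK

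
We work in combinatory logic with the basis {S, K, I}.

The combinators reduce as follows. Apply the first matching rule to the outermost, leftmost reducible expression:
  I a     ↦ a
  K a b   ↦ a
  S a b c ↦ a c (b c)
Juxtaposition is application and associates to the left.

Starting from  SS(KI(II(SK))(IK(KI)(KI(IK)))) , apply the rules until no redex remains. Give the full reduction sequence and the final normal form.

Answer: normal form = SS(KI)  (in 4 steps)

Derivation:
  start: SS(KI(II(SK))(IK(KI)(KI(IK))))
  [1] SS(I(IK(KI)(KI(IK))))
  [2] SS(IK(KI)(KI(IK)))
  [3] SS(K(KI)(KI(IK)))
  [4] SS(KI)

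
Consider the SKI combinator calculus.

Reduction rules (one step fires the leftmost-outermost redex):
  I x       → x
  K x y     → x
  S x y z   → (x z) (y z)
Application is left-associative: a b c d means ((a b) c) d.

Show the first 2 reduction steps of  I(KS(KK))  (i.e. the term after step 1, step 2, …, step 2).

  start: I(KS(KK))
  →1  KS(KK)
  →2  S

Answer: after 2 steps: S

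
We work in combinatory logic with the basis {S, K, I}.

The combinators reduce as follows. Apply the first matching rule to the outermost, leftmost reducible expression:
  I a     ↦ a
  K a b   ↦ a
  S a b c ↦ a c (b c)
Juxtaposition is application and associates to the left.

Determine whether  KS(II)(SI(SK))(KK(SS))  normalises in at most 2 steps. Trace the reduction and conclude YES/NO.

  start: KS(II)(SI(SK))(KK(SS))
  step 1: S(SI(SK))(KK(SS))
  step 2: S(SI(SK))K

Answer: YES — reaches normal form S(SI(SK))K in 2 ≤ 2 steps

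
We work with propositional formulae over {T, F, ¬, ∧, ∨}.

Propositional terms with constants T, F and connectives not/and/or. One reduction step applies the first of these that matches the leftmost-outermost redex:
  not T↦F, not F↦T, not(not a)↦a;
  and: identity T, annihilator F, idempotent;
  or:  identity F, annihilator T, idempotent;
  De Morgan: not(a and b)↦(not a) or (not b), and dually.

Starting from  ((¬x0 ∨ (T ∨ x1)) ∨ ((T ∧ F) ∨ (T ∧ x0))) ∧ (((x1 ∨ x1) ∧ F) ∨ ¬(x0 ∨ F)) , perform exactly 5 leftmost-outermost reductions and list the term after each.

  start: ((¬x0 ∨ (T ∨ x1)) ∨ ((T ∧ F) ∨ (T ∧ x0))) ∧ (((x1 ∨ x1) ∧ F) ∨ ¬(x0 ∨ F))
  step 1: ((¬x0 ∨ T) ∨ ((T ∧ F) ∨ (T ∧ x0))) ∧ (((x1 ∨ x1) ∧ F) ∨ ¬(x0 ∨ F))
  step 2: (T ∨ ((T ∧ F) ∨ (T ∧ x0))) ∧ (((x1 ∨ x1) ∧ F) ∨ ¬(x0 ∨ F))
  step 3: T ∧ (((x1 ∨ x1) ∧ F) ∨ ¬(x0 ∨ F))
  step 4: ((x1 ∨ x1) ∧ F) ∨ ¬(x0 ∨ F)
  step 5: F ∨ ¬(x0 ∨ F)

Answer: after 5 steps: F ∨ ¬(x0 ∨ F)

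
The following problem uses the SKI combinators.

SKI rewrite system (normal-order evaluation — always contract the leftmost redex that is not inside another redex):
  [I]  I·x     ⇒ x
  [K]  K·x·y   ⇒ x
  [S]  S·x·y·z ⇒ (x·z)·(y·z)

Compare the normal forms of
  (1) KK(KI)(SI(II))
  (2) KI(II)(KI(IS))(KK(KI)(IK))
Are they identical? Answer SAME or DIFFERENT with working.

Term A:
  start: KK(KI)(SI(II))
  [1] K(SI(II))
  [2] K(SII)

Term B:
  start: KI(II)(KI(IS))(KK(KI)(IK))
  [1] I(KI(IS))(KK(KI)(IK))
  [2] KI(IS)(KK(KI)(IK))
  [3] I(KK(KI)(IK))
  [4] KK(KI)(IK)
  [5] K(IK)
  [6] KK

Answer: DIFFERENT — A ⇓ K(SII), B ⇓ KK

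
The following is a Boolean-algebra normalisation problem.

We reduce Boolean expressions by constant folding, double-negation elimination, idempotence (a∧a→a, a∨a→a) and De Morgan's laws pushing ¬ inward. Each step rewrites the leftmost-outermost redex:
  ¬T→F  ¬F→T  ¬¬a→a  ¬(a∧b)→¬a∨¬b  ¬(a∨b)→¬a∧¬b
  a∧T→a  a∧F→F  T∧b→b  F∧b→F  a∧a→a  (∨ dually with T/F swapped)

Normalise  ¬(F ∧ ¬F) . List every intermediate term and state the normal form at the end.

Answer: normal form = T  (in 3 steps)

Working:
  start: ¬(F ∧ ¬F)
  step 1: ¬F ∨ ¬¬F
  step 2: T ∨ ¬¬F
  step 3: T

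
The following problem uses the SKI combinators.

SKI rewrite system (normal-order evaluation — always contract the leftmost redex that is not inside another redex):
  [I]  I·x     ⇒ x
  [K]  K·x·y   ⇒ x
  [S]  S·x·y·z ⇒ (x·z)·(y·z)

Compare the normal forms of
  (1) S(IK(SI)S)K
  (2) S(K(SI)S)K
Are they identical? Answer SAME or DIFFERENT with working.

Answer: SAME — A ⇓ S(SI)K, B ⇓ S(SI)K

Reduction:
Term A:
  start: S(IK(SI)S)K
  [1] S(K(SI)S)K
  [2] S(SI)K

Term B:
  start: S(K(SI)S)K
  [1] S(SI)K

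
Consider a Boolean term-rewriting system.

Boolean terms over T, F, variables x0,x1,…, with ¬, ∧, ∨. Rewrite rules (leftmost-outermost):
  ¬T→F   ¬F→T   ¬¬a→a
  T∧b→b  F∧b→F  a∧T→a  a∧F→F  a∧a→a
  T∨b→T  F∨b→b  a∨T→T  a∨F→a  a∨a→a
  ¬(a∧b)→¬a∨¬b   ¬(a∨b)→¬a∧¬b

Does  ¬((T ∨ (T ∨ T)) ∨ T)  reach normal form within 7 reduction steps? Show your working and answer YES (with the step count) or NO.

  start: ¬((T ∨ (T ∨ T)) ∨ T)
  [1] ¬(T ∨ (T ∨ T)) ∧ ¬T
  [2] (¬T ∧ ¬(T ∨ T)) ∧ ¬T
  [3] (F ∧ ¬(T ∨ T)) ∧ ¬T
  [4] F ∧ ¬T
  [5] F

Answer: YES — reaches normal form F in 5 ≤ 7 steps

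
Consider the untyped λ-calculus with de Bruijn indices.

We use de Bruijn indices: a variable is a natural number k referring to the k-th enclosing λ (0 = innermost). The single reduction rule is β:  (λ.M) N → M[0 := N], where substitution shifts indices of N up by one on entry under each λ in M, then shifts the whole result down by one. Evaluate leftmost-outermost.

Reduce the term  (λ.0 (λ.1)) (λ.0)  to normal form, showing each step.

Answer: normal form = λ.λ.0  (in 2 steps)

Derivation:
  start: (λ.0 (λ.1)) (λ.0)
  step 1: (λ.0) (λ.λ.0)
  step 2: λ.λ.0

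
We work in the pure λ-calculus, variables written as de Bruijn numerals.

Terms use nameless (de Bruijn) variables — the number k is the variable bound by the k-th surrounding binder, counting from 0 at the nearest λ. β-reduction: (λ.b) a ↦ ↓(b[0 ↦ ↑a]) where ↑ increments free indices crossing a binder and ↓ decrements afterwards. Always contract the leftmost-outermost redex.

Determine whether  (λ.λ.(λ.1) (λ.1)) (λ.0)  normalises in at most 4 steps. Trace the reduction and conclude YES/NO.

Answer: YES — reaches normal form λ.0 in 2 ≤ 4 steps

Derivation:
  start: (λ.λ.(λ.1) (λ.1)) (λ.0)
  step 1: λ.(λ.1) (λ.1)
  step 2: λ.0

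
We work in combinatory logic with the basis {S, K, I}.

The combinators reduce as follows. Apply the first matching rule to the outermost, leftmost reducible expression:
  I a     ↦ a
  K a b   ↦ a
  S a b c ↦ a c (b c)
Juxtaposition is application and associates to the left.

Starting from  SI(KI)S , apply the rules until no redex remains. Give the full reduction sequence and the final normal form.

Answer: normal form = SI  (in 3 steps)

Reduction:
  start: SI(KI)S
  [1] IS(KIS)
  [2] S(KIS)
  [3] SI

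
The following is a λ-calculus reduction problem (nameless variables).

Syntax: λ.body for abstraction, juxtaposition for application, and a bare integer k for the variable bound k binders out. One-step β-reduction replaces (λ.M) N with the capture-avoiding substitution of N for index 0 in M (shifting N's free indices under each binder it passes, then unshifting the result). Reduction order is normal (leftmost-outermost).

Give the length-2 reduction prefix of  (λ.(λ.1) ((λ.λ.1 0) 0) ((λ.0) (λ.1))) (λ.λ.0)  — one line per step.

Answer: after 2 steps: (λ.λ.0) ((λ.0) (λ.λ.λ.0))

Reduction:
  start: (λ.(λ.1) ((λ.λ.1 0) 0) ((λ.0) (λ.1))) (λ.λ.0)
  →1  (λ.λ.λ.0) ((λ.λ.1 0) (λ.λ.0)) ((λ.0) (λ.λ.λ.0))
  →2  (λ.λ.0) ((λ.0) (λ.λ.λ.0))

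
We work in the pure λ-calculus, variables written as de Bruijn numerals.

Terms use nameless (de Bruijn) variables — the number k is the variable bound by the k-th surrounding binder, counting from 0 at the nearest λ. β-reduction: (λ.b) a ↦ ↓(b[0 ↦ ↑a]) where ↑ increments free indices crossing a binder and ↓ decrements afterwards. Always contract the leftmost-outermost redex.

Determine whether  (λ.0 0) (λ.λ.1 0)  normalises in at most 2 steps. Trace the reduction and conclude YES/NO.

  start: (λ.0 0) (λ.λ.1 0)
  →1  (λ.λ.1 0) (λ.λ.1 0)
  →2  λ.(λ.λ.1 0) 0

Answer: NO — after 2 steps the term is λ.(λ.λ.1 0) 0, not yet normal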